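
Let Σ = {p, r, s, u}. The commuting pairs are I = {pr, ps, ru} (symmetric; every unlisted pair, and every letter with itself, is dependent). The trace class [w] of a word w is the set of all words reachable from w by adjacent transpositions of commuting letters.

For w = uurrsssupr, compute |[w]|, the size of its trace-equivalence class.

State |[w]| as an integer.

18

#0=u has no predecessor
#1=u depends on [0:u]
#2=r has no predecessor
#3=r depends on [2:r]
#4=s depends on [1:u, 3:r]
#5=s depends on [4:s]
#6=s depends on [5:s]
#7=u depends on [6:s]
#8=p depends on [7:u]
#9=r depends on [6:s]
sources: [0:u, 2:r]
N(rest) = Σ N(rest − s) over sources s of rest; N(one piece) = 1:
  size 1 → [8]=1  [9]=1
  size 2 → [7,8]=1  [8,9]=2
  size 3 → [7,8,9]=3
  size 4 → [6,7,8,9]=3
  size 5 → [5,6,7,8,9]=3
  size 6 → [4,5,6,7,8,9]=3
  size 7 → [1,4,5,6,7,8,9]=3  [3,4,5,6,7,8,9]=3
  size 8 → [0,1,4,5,6,7,8,9]=3  [1,3,4,5,6,7,8,9]=6  [2,3,4,5,6,7,8,9]=3
  first=0(u) contributes 9
  first=2(r) contributes 9
|[w]| = 18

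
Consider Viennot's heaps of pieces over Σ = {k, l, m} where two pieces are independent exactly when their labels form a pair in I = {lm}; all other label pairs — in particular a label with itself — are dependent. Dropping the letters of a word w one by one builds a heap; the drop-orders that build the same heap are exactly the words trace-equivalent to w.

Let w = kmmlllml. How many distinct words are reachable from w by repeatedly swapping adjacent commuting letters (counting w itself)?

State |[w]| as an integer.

35

piece 0:k — minimal
piece 1:m rests on {0:k}
piece 2:m rests on {1:m}
piece 3:l rests on {0:k}
piece 4:l rests on {3:l}
piece 5:l rests on {4:l}
piece 6:m rests on {2:m}
piece 7:l rests on {5:l}
minimal pieces: {0:k}
ways to finish when only these pieces remain (= sum over removing one remaining piece with nothing left below it):
  1 left: {6}→1  {7}→1
  2 left: {2,6}→1  {5,7}→1  {6,7}→2
  3 left: {1,2,6}→1  {2,6,7}→3  {4,5,7}→1  {5,6,7}→3
  4 left: {1,2,6,7}→4  {2,5,6,7}→6  {3,4,5,7}→1  {4,5,6,7}→4
  5 left: {1,2,5,6,7}→10  {2,4,5,6,7}→10  {3,4,5,6,7}→5
  6 left: {1,2,4,5,6,7}→20  {2,3,4,5,6,7}→15
  placing 0:k first → 35 extensions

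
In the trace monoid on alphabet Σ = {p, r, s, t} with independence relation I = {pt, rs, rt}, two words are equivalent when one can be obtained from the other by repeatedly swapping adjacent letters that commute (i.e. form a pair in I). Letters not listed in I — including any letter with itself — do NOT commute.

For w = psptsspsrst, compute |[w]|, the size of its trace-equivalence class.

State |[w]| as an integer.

8

0(p) covers ∅
1(s) covers 0:p
2(p) covers 1:s
3(t) covers 1:s
4(s) covers 2:p, 3:t
5(s) covers 4:s
6(p) covers 5:s
7(s) covers 6:p
8(r) covers 6:p
9(s) covers 7:s
10(t) covers 9:s
floor of heap: 0:p
completions by unplaced set U, small U first (add the entries for U minus each lowest piece of U):
  |U|=1: {8}:1  {10}:1
  |U|=2: {8,10}:2  {9,10}:1
  |U|=3: {7,9,10}:1  {8,9,10}:3
  |U|=4: {7,8,9,10}:4
  |U|=5: {6,7,8,9,10}:4
  |U|=6: {5,6,7,8,9,10}:4
  |U|=7: {4,5,6,7,8,9,10}:4
  |U|=8: {2,4,5,6,7,8,9,10}:4  {3,4,5,6,7,8,9,10}:4
  |U|=9: {2,3,4,5,6,7,8,9,10}:8
  start at 0(p): 8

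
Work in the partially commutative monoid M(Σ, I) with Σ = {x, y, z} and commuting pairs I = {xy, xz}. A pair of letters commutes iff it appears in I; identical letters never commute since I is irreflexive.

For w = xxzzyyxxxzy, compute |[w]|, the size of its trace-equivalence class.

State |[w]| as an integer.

462

#0=x has no predecessor
#1=x depends on [0:x]
#2=z has no predecessor
#3=z depends on [2:z]
#4=y depends on [3:z]
#5=y depends on [4:y]
#6=x depends on [1:x]
#7=x depends on [6:x]
#8=x depends on [7:x]
#9=z depends on [5:y]
#10=y depends on [9:z]
sources: [0:x, 2:z]
N(rest) = Σ N(rest − s) over sources s of rest; N(one piece) = 1:
  size 1 → [8]=1  [10]=1
  size 2 → [7,8]=1  [8,10]=2  [9,10]=1
  size 3 → [5,9,10]=1  [6,7,8]=1  [7,8,10]=3  [8,9,10]=3
  size 4 → [1,6,7,8]=1  [4,5,9,10]=1  [5,8,9,10]=4  [6,7,8,10]=4  [7,8,9,10]=6
  size 5 → [0,1,6,7,8]=1  [1,6,7,8,10]=5  [3,4,5,9,10]=1  [4,5,8,9,10]=5  [5,7,8,9,10]=10  [6,7,8,9,10]=10
  size 6 → [0,1,6,7,8,10]=6  [1,6,7,8,9,10]=15  [2,3,4,5,9,10]=1  [3,4,5,8,9,10]=6  [4,5,7,8,9,10]=15  [5,6,7,8,9,10]=20
  size 7 → [0,1,6,7,8,9,10]=21  [1,5,6,7,8,9,10]=35  [2,3,4,5,8,9,10]=7  [3,4,5,7,8,9,10]=21  [4,5,6,7,8,9,10]=35
  size 8 → [0,1,5,6,7,8,9,10]=56  [1,4,5,6,7,8,9,10]=70  [2,3,4,5,7,8,9,10]=28  [3,4,5,6,7,8,9,10]=56
  size 9 → [0,1,4,5,6,7,8,9,10]=126  [1,3,4,5,6,7,8,9,10]=126  [2,3,4,5,6,7,8,9,10]=84
  first=0(x) contributes 210
  first=2(z) contributes 252
|[w]| = 462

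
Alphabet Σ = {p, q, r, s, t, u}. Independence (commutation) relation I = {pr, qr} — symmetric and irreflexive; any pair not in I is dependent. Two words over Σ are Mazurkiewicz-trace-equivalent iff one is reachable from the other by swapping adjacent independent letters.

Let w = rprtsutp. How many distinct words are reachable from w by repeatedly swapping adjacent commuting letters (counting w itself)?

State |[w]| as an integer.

3

piece 0:r — minimal
piece 1:p — minimal
piece 2:r rests on {0:r}
piece 3:t rests on {1:p, 2:r}
piece 4:s rests on {3:t}
piece 5:u rests on {4:s}
piece 6:t rests on {5:u}
piece 7:p rests on {6:t}
minimal pieces: {0:r, 1:p}
ways to finish when only these pieces remain (= sum over removing one remaining piece with nothing left below it):
  1 left: {7}→1
  2 left: {6,7}→1
  3 left: {5,6,7}→1
  4 left: {4,5,6,7}→1
  5 left: {3,4,5,6,7}→1
  6 left: {1,3,4,5,6,7}→1  {2,3,4,5,6,7}→1
  placing 0:r first → 2 extensions
  placing 1:p first → 1 extensions
total linear extensions = 3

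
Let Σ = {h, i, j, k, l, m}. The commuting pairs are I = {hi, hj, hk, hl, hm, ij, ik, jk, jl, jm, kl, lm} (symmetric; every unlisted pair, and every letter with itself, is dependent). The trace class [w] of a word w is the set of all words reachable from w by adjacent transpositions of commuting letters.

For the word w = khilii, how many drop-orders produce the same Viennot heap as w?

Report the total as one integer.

30

#0=k has no predecessor
#1=h has no predecessor
#2=i has no predecessor
#3=l depends on [2:i]
#4=i depends on [3:l]
#5=i depends on [4:i]
sources: [0:k, 1:h, 2:i]
N(rest) = Σ N(rest − s) over sources s of rest; N(one piece) = 1:
  size 1 → [0]=1  [1]=1  [5]=1
  size 2 → [0,1]=2  [0,5]=2  [1,5]=2  [4,5]=1
  size 3 → [0,1,5]=6  [0,4,5]=3  [1,4,5]=3  [3,4,5]=1
  size 4 → [0,1,4,5]=12  [0,3,4,5]=4  [1,3,4,5]=4  [2,3,4,5]=1
  first=0(k) contributes 5
  first=1(h) contributes 5
  first=2(i) contributes 20
|[w]| = 30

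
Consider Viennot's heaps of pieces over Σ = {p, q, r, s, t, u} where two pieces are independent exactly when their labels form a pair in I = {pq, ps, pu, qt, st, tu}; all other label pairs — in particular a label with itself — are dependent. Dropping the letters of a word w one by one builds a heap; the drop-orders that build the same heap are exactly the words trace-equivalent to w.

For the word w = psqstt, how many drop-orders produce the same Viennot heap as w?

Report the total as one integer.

20

0(p) covers ∅
1(s) covers ∅
2(q) covers 1:s
3(s) covers 2:q
4(t) covers 0:p
5(t) covers 4:t
floor of heap: 0:p, 1:s
completions by unplaced set U, small U first (add the entries for U minus each lowest piece of U):
  |U|=1: {3}:1  {5}:1
  |U|=2: {2,3}:1  {3,5}:2  {4,5}:1
  |U|=3: {0,4,5}:1  {1,2,3}:1  {2,3,5}:3  {3,4,5}:3
  |U|=4: {0,3,4,5}:4  {1,2,3,5}:4  {2,3,4,5}:6
  start at 0(p): 10
  start at 1(s): 10
sum over floor = 20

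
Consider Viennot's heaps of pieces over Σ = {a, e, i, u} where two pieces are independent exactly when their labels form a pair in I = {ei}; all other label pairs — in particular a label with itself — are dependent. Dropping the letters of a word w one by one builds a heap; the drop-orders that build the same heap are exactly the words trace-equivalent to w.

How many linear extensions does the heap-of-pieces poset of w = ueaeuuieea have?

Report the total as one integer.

0(u) covers ∅
1(e) covers 0:u
2(a) covers 1:e
3(e) covers 2:a
4(u) covers 3:e
5(u) covers 4:u
6(i) covers 5:u
7(e) covers 5:u
8(e) covers 7:e
9(a) covers 6:i, 8:e
floor of heap: 0:u
completions by unplaced set U, small U first (add the entries for U minus each lowest piece of U):
  |U|=1: {9}:1
  |U|=2: {6,9}:1  {8,9}:1
  |U|=3: {6,8,9}:2  {7,8,9}:1
  |U|=4: {6,7,8,9}:3
  |U|=5: {5,6,7,8,9}:3
  |U|=6: {4,5,6,7,8,9}:3
  |U|=7: {3,4,5,6,7,8,9}:3
  |U|=8: {2,3,4,5,6,7,8,9}:3
  start at 0(u): 3

3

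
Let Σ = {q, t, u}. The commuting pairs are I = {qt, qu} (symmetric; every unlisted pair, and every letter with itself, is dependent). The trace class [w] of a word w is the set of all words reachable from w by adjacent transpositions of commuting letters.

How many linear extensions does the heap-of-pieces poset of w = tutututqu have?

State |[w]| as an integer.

9

piece 0:t — minimal
piece 1:u rests on {0:t}
piece 2:t rests on {1:u}
piece 3:u rests on {2:t}
piece 4:t rests on {3:u}
piece 5:u rests on {4:t}
piece 6:t rests on {5:u}
piece 7:q — minimal
piece 8:u rests on {6:t}
minimal pieces: {0:t, 7:q}
ways to finish when only these pieces remain (= sum over removing one remaining piece with nothing left below it):
  1 left: {7}→1  {8}→1
  2 left: {6,8}→1  {7,8}→2
  3 left: {5,6,8}→1  {6,7,8}→3
  4 left: {4,5,6,8}→1  {5,6,7,8}→4
  5 left: {3,4,5,6,8}→1  {4,5,6,7,8}→5
  6 left: {2,3,4,5,6,8}→1  {3,4,5,6,7,8}→6
  7 left: {1,2,3,4,5,6,8}→1  {2,3,4,5,6,7,8}→7
  placing 0:t first → 8 extensions
  placing 7:q first → 1 extensions
total linear extensions = 9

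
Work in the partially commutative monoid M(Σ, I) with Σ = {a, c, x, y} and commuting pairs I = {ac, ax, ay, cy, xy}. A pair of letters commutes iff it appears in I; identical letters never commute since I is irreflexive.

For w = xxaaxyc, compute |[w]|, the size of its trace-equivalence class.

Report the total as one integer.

105

0(x) covers ∅
1(x) covers 0:x
2(a) covers ∅
3(a) covers 2:a
4(x) covers 1:x
5(y) covers ∅
6(c) covers 4:x
floor of heap: 0:x, 2:a, 5:y
completions by unplaced set U, small U first (add the entries for U minus each lowest piece of U):
  |U|=1: {3}:1  {5}:1  {6}:1
  |U|=2: {2,3}:1  {3,5}:2  {3,6}:2  {4,6}:1  {5,6}:2
  |U|=3: {1,4,6}:1  {2,3,5}:3  {2,3,6}:3  {3,4,6}:3  {3,5,6}:6  {4,5,6}:3
  |U|=4: {0,1,4,6}:1  {1,3,4,6}:4  {1,4,5,6}:4  {2,3,4,6}:6  {2,3,5,6}:12  {3,4,5,6}:12
  |U|=5: {0,1,3,4,6}:5  {0,1,4,5,6}:5  {1,2,3,4,6}:10  {1,3,4,5,6}:20  {2,3,4,5,6}:30
  start at 0(x): 60
  start at 2(a): 30
  start at 5(y): 15
sum over floor = 105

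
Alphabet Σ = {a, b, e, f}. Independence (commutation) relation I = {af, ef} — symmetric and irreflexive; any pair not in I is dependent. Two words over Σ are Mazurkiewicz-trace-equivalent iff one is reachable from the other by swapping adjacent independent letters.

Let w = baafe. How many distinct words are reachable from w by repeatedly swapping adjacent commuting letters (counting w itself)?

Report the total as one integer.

4

0(b) covers ∅
1(a) covers 0:b
2(a) covers 1:a
3(f) covers 0:b
4(e) covers 2:a
floor of heap: 0:b
completions by unplaced set U, small U first (add the entries for U minus each lowest piece of U):
  |U|=1: {3}:1  {4}:1
  |U|=2: {2,4}:1  {3,4}:2
  |U|=3: {1,2,4}:1  {2,3,4}:3
  start at 0(b): 4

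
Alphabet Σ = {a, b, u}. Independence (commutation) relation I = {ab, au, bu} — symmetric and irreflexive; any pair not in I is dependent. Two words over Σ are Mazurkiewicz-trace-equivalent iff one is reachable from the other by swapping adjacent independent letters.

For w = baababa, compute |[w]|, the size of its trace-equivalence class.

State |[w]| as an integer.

35

0(b) covers ∅
1(a) covers ∅
2(a) covers 1:a
3(b) covers 0:b
4(a) covers 2:a
5(b) covers 3:b
6(a) covers 4:a
floor of heap: 0:b, 1:a
completions by unplaced set U, small U first (add the entries for U minus each lowest piece of U):
  |U|=1: {5}:1  {6}:1
  |U|=2: {3,5}:1  {4,6}:1  {5,6}:2
  |U|=3: {0,3,5}:1  {2,4,6}:1  {3,5,6}:3  {4,5,6}:3
  |U|=4: {0,3,5,6}:4  {1,2,4,6}:1  {2,4,5,6}:4  {3,4,5,6}:6
  |U|=5: {0,3,4,5,6}:10  {1,2,4,5,6}:5  {2,3,4,5,6}:10
  start at 0(b): 15
  start at 1(a): 20
sum over floor = 35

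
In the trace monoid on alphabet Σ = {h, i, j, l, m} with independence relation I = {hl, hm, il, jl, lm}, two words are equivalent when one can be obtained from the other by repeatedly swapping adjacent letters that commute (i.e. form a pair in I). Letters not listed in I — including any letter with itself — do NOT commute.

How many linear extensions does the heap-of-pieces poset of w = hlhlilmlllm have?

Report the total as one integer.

462

piece 0:h — minimal
piece 1:l — minimal
piece 2:h rests on {0:h}
piece 3:l rests on {1:l}
piece 4:i rests on {2:h}
piece 5:l rests on {3:l}
piece 6:m rests on {4:i}
piece 7:l rests on {5:l}
piece 8:l rests on {7:l}
piece 9:l rests on {8:l}
piece 10:m rests on {6:m}
minimal pieces: {0:h, 1:l}
ways to finish when only these pieces remain (= sum over removing one remaining piece with nothing left below it):
  1 left: {9}→1  {10}→1
  2 left: {6,10}→1  {8,9}→1  {9,10}→2
  3 left: {4,6,10}→1  {6,9,10}→3  {7,8,9}→1  {8,9,10}→3
  4 left: {2,4,6,10}→1  {4,6,9,10}→4  {5,7,8,9}→1  {6,8,9,10}→6  {7,8,9,10}→4
  5 left: {0,2,4,6,10}→1  {2,4,6,9,10}→5  {3,5,7,8,9}→1  {4,6,8,9,10}→10  {5,7,8,9,10}→5  {6,7,8,9,10}→10
  6 left: {0,2,4,6,9,10}→6  {1,3,5,7,8,9}→1  {2,4,6,8,9,10}→15  {3,5,7,8,9,10}→6  {4,6,7,8,9,10}→20  {5,6,7,8,9,10}→15
  7 left: {0,2,4,6,8,9,10}→21  {1,3,5,7,8,9,10}→7  {2,4,6,7,8,9,10}→35  {3,5,6,7,8,9,10}→21  {4,5,6,7,8,9,10}→35
  8 left: {0,2,4,6,7,8,9,10}→56  {1,3,5,6,7,8,9,10}→28  {2,4,5,6,7,8,9,10}→70  {3,4,5,6,7,8,9,10}→56
  9 left: {0,2,4,5,6,7,8,9,10}→126  {1,3,4,5,6,7,8,9,10}→84  {2,3,4,5,6,7,8,9,10}→126
  placing 0:h first → 210 extensions
  placing 1:l first → 252 extensions
total linear extensions = 462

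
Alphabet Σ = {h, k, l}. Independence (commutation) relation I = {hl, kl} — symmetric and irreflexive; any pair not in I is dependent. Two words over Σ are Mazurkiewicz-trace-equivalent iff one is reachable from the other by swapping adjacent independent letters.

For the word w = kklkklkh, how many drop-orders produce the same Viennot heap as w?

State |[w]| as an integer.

drop 0:k onto floor
drop 1:k onto {0:k}
drop 2:l onto floor
drop 3:k onto {1:k}
drop 4:k onto {3:k}
drop 5:l onto {2:l}
drop 6:k onto {4:k}
drop 7:h onto {6:k}
ground layer = {0:k, 2:l}
drop-orders for the pieces not yet dropped (sum over which currently-grounded one goes next):
  1 to go: {5} 1  {7} 1
  2 to go: {2,5} 1  {5,7} 2  {6,7} 1
  3 to go: {2,5,7} 3  {4,6,7} 1  {5,6,7} 3
  4 to go: {2,5,6,7} 6  {3,4,6,7} 1  {4,5,6,7} 4
  5 to go: {1,3,4,6,7} 1  {2,4,5,6,7} 10  {3,4,5,6,7} 5
  6 to go: {0,1,3,4,6,7} 1  {1,3,4,5,6,7} 6  {2,3,4,5,6,7} 15
  if 0:k drops first: 21 orders
  if 2:l drops first: 7 orders
heap linearizations: 28

28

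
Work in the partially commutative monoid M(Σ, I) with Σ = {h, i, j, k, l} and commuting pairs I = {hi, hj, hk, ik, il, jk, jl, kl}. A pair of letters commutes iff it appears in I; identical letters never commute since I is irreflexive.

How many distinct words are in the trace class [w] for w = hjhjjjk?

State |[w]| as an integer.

105

piece 0:h — minimal
piece 1:j — minimal
piece 2:h rests on {0:h}
piece 3:j rests on {1:j}
piece 4:j rests on {3:j}
piece 5:j rests on {4:j}
piece 6:k — minimal
minimal pieces: {0:h, 1:j, 6:k}
ways to finish when only these pieces remain (= sum over removing one remaining piece with nothing left below it):
  1 left: {2}→1  {5}→1  {6}→1
  2 left: {0,2}→1  {2,5}→2  {2,6}→2  {4,5}→1  {5,6}→2
  3 left: {0,2,5}→3  {0,2,6}→3  {2,4,5}→3  {2,5,6}→6  {3,4,5}→1  {4,5,6}→3
  4 left: {0,2,4,5}→6  {0,2,5,6}→12  {1,3,4,5}→1  {2,3,4,5}→4  {2,4,5,6}→12  {3,4,5,6}→4
  5 left: {0,2,3,4,5}→10  {0,2,4,5,6}→30  {1,2,3,4,5}→5  {1,3,4,5,6}→5  {2,3,4,5,6}→20
  placing 0:h first → 30 extensions
  placing 1:j first → 60 extensions
  placing 6:k first → 15 extensions
total linear extensions = 105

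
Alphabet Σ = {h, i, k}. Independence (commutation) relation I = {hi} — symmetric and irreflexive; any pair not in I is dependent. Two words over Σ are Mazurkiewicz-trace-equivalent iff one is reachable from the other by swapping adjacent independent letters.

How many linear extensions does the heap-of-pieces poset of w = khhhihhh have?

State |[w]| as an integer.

7

piece 0:k — minimal
piece 1:h rests on {0:k}
piece 2:h rests on {1:h}
piece 3:h rests on {2:h}
piece 4:i rests on {0:k}
piece 5:h rests on {3:h}
piece 6:h rests on {5:h}
piece 7:h rests on {6:h}
minimal pieces: {0:k}
ways to finish when only these pieces remain (= sum over removing one remaining piece with nothing left below it):
  1 left: {4}→1  {7}→1
  2 left: {4,7}→2  {6,7}→1
  3 left: {4,6,7}→3  {5,6,7}→1
  4 left: {3,5,6,7}→1  {4,5,6,7}→4
  5 left: {2,3,5,6,7}→1  {3,4,5,6,7}→5
  6 left: {1,2,3,5,6,7}→1  {2,3,4,5,6,7}→6
  placing 0:k first → 7 extensions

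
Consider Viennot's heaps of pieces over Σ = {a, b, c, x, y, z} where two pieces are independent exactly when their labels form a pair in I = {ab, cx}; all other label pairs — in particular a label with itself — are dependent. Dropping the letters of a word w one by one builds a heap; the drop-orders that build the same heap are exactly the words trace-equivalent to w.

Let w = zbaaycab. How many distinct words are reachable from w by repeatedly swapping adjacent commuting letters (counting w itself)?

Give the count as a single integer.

6

drop 0:z onto floor
drop 1:b onto {0:z}
drop 2:a onto {0:z}
drop 3:a onto {2:a}
drop 4:y onto {1:b, 3:a}
drop 5:c onto {4:y}
drop 6:a onto {5:c}
drop 7:b onto {5:c}
ground layer = {0:z}
drop-orders for the pieces not yet dropped (sum over which currently-grounded one goes next):
  1 to go: {6} 1  {7} 1
  2 to go: {6,7} 2
  3 to go: {5,6,7} 2
  4 to go: {4,5,6,7} 2
  5 to go: {1,4,5,6,7} 2  {3,4,5,6,7} 2
  6 to go: {1,3,4,5,6,7} 4  {2,3,4,5,6,7} 2
  if 0:z drops first: 6 orders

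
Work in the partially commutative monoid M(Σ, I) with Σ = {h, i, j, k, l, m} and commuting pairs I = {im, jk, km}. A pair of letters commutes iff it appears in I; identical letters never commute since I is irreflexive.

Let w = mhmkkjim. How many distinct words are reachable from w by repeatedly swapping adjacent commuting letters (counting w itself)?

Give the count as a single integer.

16

drop 0:m onto floor
drop 1:h onto {0:m}
drop 2:m onto {1:h}
drop 3:k onto {1:h}
drop 4:k onto {3:k}
drop 5:j onto {2:m}
drop 6:i onto {4:k, 5:j}
drop 7:m onto {5:j}
ground layer = {0:m}
drop-orders for the pieces not yet dropped (sum over which currently-grounded one goes next):
  1 to go: {6} 1  {7} 1
  2 to go: {4,6} 1  {6,7} 2
  3 to go: {3,4,6} 1  {4,6,7} 3  {5,6,7} 2
  4 to go: {2,5,6,7} 2  {3,4,6,7} 4  {4,5,6,7} 5
  5 to go: {2,4,5,6,7} 7  {3,4,5,6,7} 9
  6 to go: {2,3,4,5,6,7} 16
  if 0:m drops first: 16 orders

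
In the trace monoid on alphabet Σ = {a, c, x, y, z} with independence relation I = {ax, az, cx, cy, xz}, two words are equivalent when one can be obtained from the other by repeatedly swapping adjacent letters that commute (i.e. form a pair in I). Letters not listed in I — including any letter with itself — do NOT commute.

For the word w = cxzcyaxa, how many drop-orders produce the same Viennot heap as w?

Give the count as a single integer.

24

0(c) covers ∅
1(x) covers ∅
2(z) covers 0:c
3(c) covers 2:z
4(y) covers 1:x, 2:z
5(a) covers 3:c, 4:y
6(x) covers 4:y
7(a) covers 5:a
floor of heap: 0:c, 1:x
completions by unplaced set U, small U first (add the entries for U minus each lowest piece of U):
  |U|=1: {6}:1  {7}:1
  |U|=2: {5,7}:1  {6,7}:2
  |U|=3: {3,5,7}:1  {5,6,7}:3
  |U|=4: {3,5,6,7}:4  {4,5,6,7}:3
  |U|=5: {1,4,5,6,7}:3  {3,4,5,6,7}:7
  |U|=6: {1,3,4,5,6,7}:10  {2,3,4,5,6,7}:7
  start at 0(c): 17
  start at 1(x): 7
sum over floor = 24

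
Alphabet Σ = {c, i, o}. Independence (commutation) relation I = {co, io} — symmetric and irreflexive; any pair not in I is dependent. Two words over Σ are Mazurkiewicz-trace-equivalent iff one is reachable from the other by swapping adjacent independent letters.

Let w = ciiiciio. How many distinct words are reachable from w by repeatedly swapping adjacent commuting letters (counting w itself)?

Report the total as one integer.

8

piece 0:c — minimal
piece 1:i rests on {0:c}
piece 2:i rests on {1:i}
piece 3:i rests on {2:i}
piece 4:c rests on {3:i}
piece 5:i rests on {4:c}
piece 6:i rests on {5:i}
piece 7:o — minimal
minimal pieces: {0:c, 7:o}
ways to finish when only these pieces remain (= sum over removing one remaining piece with nothing left below it):
  1 left: {6}→1  {7}→1
  2 left: {5,6}→1  {6,7}→2
  3 left: {4,5,6}→1  {5,6,7}→3
  4 left: {3,4,5,6}→1  {4,5,6,7}→4
  5 left: {2,3,4,5,6}→1  {3,4,5,6,7}→5
  6 left: {1,2,3,4,5,6}→1  {2,3,4,5,6,7}→6
  placing 0:c first → 7 extensions
  placing 7:o first → 1 extensions
total linear extensions = 8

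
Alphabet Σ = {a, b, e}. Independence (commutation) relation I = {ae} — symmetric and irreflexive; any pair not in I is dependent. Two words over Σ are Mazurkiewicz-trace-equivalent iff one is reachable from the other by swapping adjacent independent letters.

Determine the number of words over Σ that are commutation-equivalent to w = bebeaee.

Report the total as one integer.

0(b) covers ∅
1(e) covers 0:b
2(b) covers 1:e
3(e) covers 2:b
4(a) covers 2:b
5(e) covers 3:e
6(e) covers 5:e
floor of heap: 0:b
completions by unplaced set U, small U first (add the entries for U minus each lowest piece of U):
  |U|=1: {4}:1  {6}:1
  |U|=2: {4,6}:2  {5,6}:1
  |U|=3: {3,5,6}:1  {4,5,6}:3
  |U|=4: {3,4,5,6}:4
  |U|=5: {2,3,4,5,6}:4
  start at 0(b): 4

4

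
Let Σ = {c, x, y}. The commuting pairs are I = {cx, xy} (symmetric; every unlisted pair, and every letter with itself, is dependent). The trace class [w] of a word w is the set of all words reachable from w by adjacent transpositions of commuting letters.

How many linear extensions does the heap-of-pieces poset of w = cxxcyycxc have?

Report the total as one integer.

84

#0=c has no predecessor
#1=x has no predecessor
#2=x depends on [1:x]
#3=c depends on [0:c]
#4=y depends on [3:c]
#5=y depends on [4:y]
#6=c depends on [5:y]
#7=x depends on [2:x]
#8=c depends on [6:c]
sources: [0:c, 1:x]
N(rest) = Σ N(rest − s) over sources s of rest; N(one piece) = 1:
  size 1 → [7]=1  [8]=1
  size 2 → [2,7]=1  [6,8]=1  [7,8]=2
  size 3 → [1,2,7]=1  [2,7,8]=3  [5,6,8]=1  [6,7,8]=3
  size 4 → [1,2,7,8]=4  [2,6,7,8]=6  [4,5,6,8]=1  [5,6,7,8]=4
  size 5 → [1,2,6,7,8]=10  [2,5,6,7,8]=10  [3,4,5,6,8]=1  [4,5,6,7,8]=5
  size 6 → [0,3,4,5,6,8]=1  [1,2,5,6,7,8]=20  [2,4,5,6,7,8]=15  [3,4,5,6,7,8]=6
  size 7 → [0,3,4,5,6,7,8]=7  [1,2,4,5,6,7,8]=35  [2,3,4,5,6,7,8]=21
  first=0(c) contributes 56
  first=1(x) contributes 28
|[w]| = 84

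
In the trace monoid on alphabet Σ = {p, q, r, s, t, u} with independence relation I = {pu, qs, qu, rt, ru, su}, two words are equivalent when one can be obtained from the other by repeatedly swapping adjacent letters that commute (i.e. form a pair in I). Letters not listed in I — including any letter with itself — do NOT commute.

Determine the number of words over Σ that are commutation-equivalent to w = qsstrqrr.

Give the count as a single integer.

drop 0:q onto floor
drop 1:s onto floor
drop 2:s onto {1:s}
drop 3:t onto {0:q, 2:s}
drop 4:r onto {0:q, 2:s}
drop 5:q onto {3:t, 4:r}
drop 6:r onto {5:q}
drop 7:r onto {6:r}
ground layer = {0:q, 1:s}
drop-orders for the pieces not yet dropped (sum over which currently-grounded one goes next):
  1 to go: {7} 1
  2 to go: {6,7} 1
  3 to go: {5,6,7} 1
  4 to go: {3,5,6,7} 1  {4,5,6,7} 1
  5 to go: {3,4,5,6,7} 2
  6 to go: {0,3,4,5,6,7} 2  {2,3,4,5,6,7} 2
  if 0:q drops first: 2 orders
  if 1:s drops first: 4 orders
heap linearizations: 6

6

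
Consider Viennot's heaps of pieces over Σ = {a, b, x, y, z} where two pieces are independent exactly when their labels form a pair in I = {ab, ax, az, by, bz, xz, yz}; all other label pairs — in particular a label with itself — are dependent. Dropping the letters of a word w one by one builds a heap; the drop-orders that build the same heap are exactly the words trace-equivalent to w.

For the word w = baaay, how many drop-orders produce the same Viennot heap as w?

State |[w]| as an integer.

0(b) covers ∅
1(a) covers ∅
2(a) covers 1:a
3(a) covers 2:a
4(y) covers 3:a
floor of heap: 0:b, 1:a
completions by unplaced set U, small U first (add the entries for U minus each lowest piece of U):
  |U|=1: {0}:1  {4}:1
  |U|=2: {0,4}:2  {3,4}:1
  |U|=3: {0,3,4}:3  {2,3,4}:1
  start at 0(b): 1
  start at 1(a): 4
sum over floor = 5

5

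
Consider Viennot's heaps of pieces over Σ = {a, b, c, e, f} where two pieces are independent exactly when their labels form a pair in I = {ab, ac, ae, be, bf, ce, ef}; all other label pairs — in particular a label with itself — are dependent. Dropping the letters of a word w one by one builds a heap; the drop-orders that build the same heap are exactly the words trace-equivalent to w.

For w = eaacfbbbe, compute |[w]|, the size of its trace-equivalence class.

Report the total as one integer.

1224

drop 0:e onto floor
drop 1:a onto floor
drop 2:a onto {1:a}
drop 3:c onto floor
drop 4:f onto {2:a, 3:c}
drop 5:b onto {3:c}
drop 6:b onto {5:b}
drop 7:b onto {6:b}
drop 8:e onto {0:e}
ground layer = {0:e, 1:a, 3:c}
drop-orders for the pieces not yet dropped (sum over which currently-grounded one goes next):
  1 to go: {4} 1  {7} 1  {8} 1
  2 to go: {0,8} 1  {2,4} 1  {4,7} 2  {4,8} 2  {6,7} 1  {7,8} 2
  3 to go: {0,4,8} 3  {0,7,8} 3  {1,2,4} 1  {2,4,7} 3  {2,4,8} 3  {4,6,7} 3  {4,7,8} 6  {5,6,7} 1  {6,7,8} 3
  4 to go: {0,2,4,8} 6  {0,4,7,8} 12  {0,6,7,8} 6  {1,2,4,7} 4  {1,2,4,8} 4  {2,4,6,7} 6  {2,4,7,8} 12  {4,5,6,7} 4  {4,6,7,8} 12  {5,6,7,8} 4
  5 to go: {0,1,2,4,8} 10  {0,2,4,7,8} 30  {0,4,6,7,8} 30  {0,5,6,7,8} 10  {1,2,4,6,7} 10  {1,2,4,7,8} 20  {2,4,5,6,7} 10  {2,4,6,7,8} 30  {3,4,5,6,7} 4  {4,5,6,7,8} 20
  6 to go: {0,1,2,4,7,8} 60  {0,2,4,6,7,8} 90  {0,4,5,6,7,8} 60  {1,2,4,5,6,7} 20  {1,2,4,6,7,8} 60  {2,3,4,5,6,7} 14  {2,4,5,6,7,8} 60  {3,4,5,6,7,8} 24
  7 to go: {0,1,2,4,6,7,8} 210  {0,2,4,5,6,7,8} 210  {0,3,4,5,6,7,8} 84  {1,2,3,4,5,6,7} 34  {1,2,4,5,6,7,8} 140  {2,3,4,5,6,7,8} 98
  if 0:e drops first: 272 orders
  if 1:a drops first: 392 orders
  if 3:c drops first: 560 orders
heap linearizations: 1224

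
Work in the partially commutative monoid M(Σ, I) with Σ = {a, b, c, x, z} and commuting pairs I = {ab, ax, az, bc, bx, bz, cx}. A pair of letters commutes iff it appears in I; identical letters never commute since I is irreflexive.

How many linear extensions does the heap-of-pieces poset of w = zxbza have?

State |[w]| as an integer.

20

drop 0:z onto floor
drop 1:x onto {0:z}
drop 2:b onto floor
drop 3:z onto {1:x}
drop 4:a onto floor
ground layer = {0:z, 2:b, 4:a}
drop-orders for the pieces not yet dropped (sum over which currently-grounded one goes next):
  1 to go: {2} 1  {3} 1  {4} 1
  2 to go: {1,3} 1  {2,3} 2  {2,4} 2  {3,4} 2
  3 to go: {0,1,3} 1  {1,2,3} 3  {1,3,4} 3  {2,3,4} 6
  if 0:z drops first: 12 orders
  if 2:b drops first: 4 orders
  if 4:a drops first: 4 orders
heap linearizations: 20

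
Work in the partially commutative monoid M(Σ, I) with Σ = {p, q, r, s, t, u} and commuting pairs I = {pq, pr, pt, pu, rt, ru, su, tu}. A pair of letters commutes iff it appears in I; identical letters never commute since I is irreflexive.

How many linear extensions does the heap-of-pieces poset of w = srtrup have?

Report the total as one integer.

piece 0:s — minimal
piece 1:r rests on {0:s}
piece 2:t rests on {0:s}
piece 3:r rests on {1:r}
piece 4:u — minimal
piece 5:p rests on {0:s}
minimal pieces: {0:s, 4:u}
ways to finish when only these pieces remain (= sum over removing one remaining piece with nothing left below it):
  1 left: {2}→1  {3}→1  {4}→1  {5}→1
  2 left: {1,3}→1  {2,3}→2  {2,4}→2  {2,5}→2  {3,4}→2  {3,5}→2  {4,5}→2
  3 left: {1,2,3}→3  {1,3,4}→3  {1,3,5}→3  {2,3,4}→6  {2,3,5}→6  {2,4,5}→6  {3,4,5}→6
  4 left: {1,2,3,4}→12  {1,2,3,5}→12  {1,3,4,5}→12  {2,3,4,5}→24
  placing 0:s first → 60 extensions
  placing 4:u first → 12 extensions
total linear extensions = 72

72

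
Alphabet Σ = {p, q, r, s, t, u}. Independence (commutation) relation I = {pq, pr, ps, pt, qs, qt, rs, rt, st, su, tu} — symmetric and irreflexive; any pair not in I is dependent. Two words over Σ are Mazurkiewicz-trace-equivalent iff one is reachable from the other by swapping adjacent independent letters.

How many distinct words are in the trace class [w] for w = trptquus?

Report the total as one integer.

504

0(t) covers ∅
1(r) covers ∅
2(p) covers ∅
3(t) covers 0:t
4(q) covers 1:r
5(u) covers 2:p, 4:q
6(u) covers 5:u
7(s) covers ∅
floor of heap: 0:t, 1:r, 2:p, 7:s
completions by unplaced set U, small U first (add the entries for U minus each lowest piece of U):
  |U|=1: {3}:1  {6}:1  {7}:1
  |U|=2: {0,3}:1  {3,6}:2  {3,7}:2  {5,6}:1  {6,7}:2
  |U|=3: {0,3,6}:3  {0,3,7}:3  {2,5,6}:1  {3,5,6}:3  {3,6,7}:6  {4,5,6}:1  {5,6,7}:3
  |U|=4: {0,3,5,6}:6  {0,3,6,7}:12  {1,4,5,6}:1  {2,3,5,6}:4  {2,4,5,6}:2  {2,5,6,7}:4  {3,4,5,6}:4  {3,5,6,7}:12  {4,5,6,7}:4
  |U|=5: {0,2,3,5,6}:10  {0,3,4,5,6}:10  {0,3,5,6,7}:30  {1,2,4,5,6}:3  {1,3,4,5,6}:5  {1,4,5,6,7}:5  {2,3,4,5,6}:10  {2,3,5,6,7}:20  {2,4,5,6,7}:10  {3,4,5,6,7}:20
  |U|=6: {0,1,3,4,5,6}:15  {0,2,3,4,5,6}:30  {0,2,3,5,6,7}:60  {0,3,4,5,6,7}:60  {1,2,3,4,5,6}:18  {1,2,4,5,6,7}:18  {1,3,4,5,6,7}:30  {2,3,4,5,6,7}:60
  start at 0(t): 126
  start at 1(r): 210
  start at 2(p): 105
  start at 7(s): 63
sum over floor = 504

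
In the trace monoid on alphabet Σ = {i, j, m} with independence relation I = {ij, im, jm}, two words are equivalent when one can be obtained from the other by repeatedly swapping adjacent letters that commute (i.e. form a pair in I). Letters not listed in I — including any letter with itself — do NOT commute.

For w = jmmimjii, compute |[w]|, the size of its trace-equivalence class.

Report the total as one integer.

560

0(j) covers ∅
1(m) covers ∅
2(m) covers 1:m
3(i) covers ∅
4(m) covers 2:m
5(j) covers 0:j
6(i) covers 3:i
7(i) covers 6:i
floor of heap: 0:j, 1:m, 3:i
completions by unplaced set U, small U first (add the entries for U minus each lowest piece of U):
  |U|=1: {4}:1  {5}:1  {7}:1
  |U|=2: {0,5}:1  {2,4}:1  {4,5}:2  {4,7}:2  {5,7}:2  {6,7}:1
  |U|=3: {0,4,5}:3  {0,5,7}:3  {1,2,4}:1  {2,4,5}:3  {2,4,7}:3  {3,6,7}:1  {4,5,7}:6  {4,6,7}:3  {5,6,7}:3
  |U|=4: {0,2,4,5}:6  {0,4,5,7}:12  {0,5,6,7}:6  {1,2,4,5}:4  {1,2,4,7}:4  {2,4,5,7}:12  {2,4,6,7}:6  {3,4,6,7}:4  {3,5,6,7}:4  {4,5,6,7}:12
  |U|=5: {0,1,2,4,5}:10  {0,2,4,5,7}:30  {0,3,5,6,7}:10  {0,4,5,6,7}:30  {1,2,4,5,7}:20  {1,2,4,6,7}:10  {2,3,4,6,7}:10  {2,4,5,6,7}:30  {3,4,5,6,7}:20
  |U|=6: {0,1,2,4,5,7}:60  {0,2,4,5,6,7}:90  {0,3,4,5,6,7}:60  {1,2,3,4,6,7}:20  {1,2,4,5,6,7}:60  {2,3,4,5,6,7}:60
  start at 0(j): 140
  start at 1(m): 210
  start at 3(i): 210
sum over floor = 560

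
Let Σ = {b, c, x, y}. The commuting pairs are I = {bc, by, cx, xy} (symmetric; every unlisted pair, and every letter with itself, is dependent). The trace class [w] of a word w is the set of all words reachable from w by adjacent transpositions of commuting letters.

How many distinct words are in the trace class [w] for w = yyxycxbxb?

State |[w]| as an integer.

126

drop 0:y onto floor
drop 1:y onto {0:y}
drop 2:x onto floor
drop 3:y onto {1:y}
drop 4:c onto {3:y}
drop 5:x onto {2:x}
drop 6:b onto {5:x}
drop 7:x onto {6:b}
drop 8:b onto {7:x}
ground layer = {0:y, 2:x}
drop-orders for the pieces not yet dropped (sum over which currently-grounded one goes next):
  1 to go: {4} 1  {8} 1
  2 to go: {3,4} 1  {4,8} 2  {7,8} 1
  3 to go: {1,3,4} 1  {3,4,8} 3  {4,7,8} 3  {6,7,8} 1
  4 to go: {0,1,3,4} 1  {1,3,4,8} 4  {3,4,7,8} 6  {4,6,7,8} 4  {5,6,7,8} 1
  5 to go: {0,1,3,4,8} 5  {1,3,4,7,8} 10  {2,5,6,7,8} 1  {3,4,6,7,8} 10  {4,5,6,7,8} 5
  6 to go: {0,1,3,4,7,8} 15  {1,3,4,6,7,8} 20  {2,4,5,6,7,8} 6  {3,4,5,6,7,8} 15
  7 to go: {0,1,3,4,6,7,8} 35  {1,3,4,5,6,7,8} 35  {2,3,4,5,6,7,8} 21
  if 0:y drops first: 56 orders
  if 2:x drops first: 70 orders
heap linearizations: 126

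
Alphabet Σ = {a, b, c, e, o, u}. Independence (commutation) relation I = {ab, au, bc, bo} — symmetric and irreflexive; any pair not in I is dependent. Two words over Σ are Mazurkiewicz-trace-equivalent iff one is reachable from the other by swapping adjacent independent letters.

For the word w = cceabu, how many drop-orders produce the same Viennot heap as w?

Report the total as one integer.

3

0(c) covers ∅
1(c) covers 0:c
2(e) covers 1:c
3(a) covers 2:e
4(b) covers 2:e
5(u) covers 4:b
floor of heap: 0:c
completions by unplaced set U, small U first (add the entries for U minus each lowest piece of U):
  |U|=1: {3}:1  {5}:1
  |U|=2: {3,5}:2  {4,5}:1
  |U|=3: {3,4,5}:3
  |U|=4: {2,3,4,5}:3
  start at 0(c): 3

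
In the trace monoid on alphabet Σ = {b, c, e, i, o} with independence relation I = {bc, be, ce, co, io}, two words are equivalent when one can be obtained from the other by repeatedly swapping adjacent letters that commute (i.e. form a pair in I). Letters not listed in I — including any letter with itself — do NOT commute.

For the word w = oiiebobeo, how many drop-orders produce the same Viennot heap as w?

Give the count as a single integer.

12

0(o) covers ∅
1(i) covers ∅
2(i) covers 1:i
3(e) covers 0:o, 2:i
4(b) covers 0:o, 2:i
5(o) covers 3:e, 4:b
6(b) covers 5:o
7(e) covers 5:o
8(o) covers 6:b, 7:e
floor of heap: 0:o, 1:i
completions by unplaced set U, small U first (add the entries for U minus each lowest piece of U):
  |U|=1: {8}:1
  |U|=2: {6,8}:1  {7,8}:1
  |U|=3: {6,7,8}:2
  |U|=4: {5,6,7,8}:2
  |U|=5: {3,5,6,7,8}:2  {4,5,6,7,8}:2
  |U|=6: {3,4,5,6,7,8}:4
  |U|=7: {0,3,4,5,6,7,8}:4  {2,3,4,5,6,7,8}:4
  start at 0(o): 4
  start at 1(i): 8
sum over floor = 12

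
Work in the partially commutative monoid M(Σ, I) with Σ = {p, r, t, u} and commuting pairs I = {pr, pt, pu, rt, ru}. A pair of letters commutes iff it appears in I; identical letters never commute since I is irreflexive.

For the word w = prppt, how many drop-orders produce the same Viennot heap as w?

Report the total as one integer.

0(p) covers ∅
1(r) covers ∅
2(p) covers 0:p
3(p) covers 2:p
4(t) covers ∅
floor of heap: 0:p, 1:r, 4:t
completions by unplaced set U, small U first (add the entries for U minus each lowest piece of U):
  |U|=1: {1}:1  {3}:1  {4}:1
  |U|=2: {1,3}:2  {1,4}:2  {2,3}:1  {3,4}:2
  |U|=3: {0,2,3}:1  {1,2,3}:3  {1,3,4}:6  {2,3,4}:3
  start at 0(p): 12
  start at 1(r): 4
  start at 4(t): 4
sum over floor = 20

20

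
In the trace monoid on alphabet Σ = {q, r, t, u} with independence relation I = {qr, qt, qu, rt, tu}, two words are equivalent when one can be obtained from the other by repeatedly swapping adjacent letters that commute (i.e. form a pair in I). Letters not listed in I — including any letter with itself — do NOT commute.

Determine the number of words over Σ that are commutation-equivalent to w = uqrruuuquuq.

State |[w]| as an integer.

165

drop 0:u onto floor
drop 1:q onto floor
drop 2:r onto {0:u}
drop 3:r onto {2:r}
drop 4:u onto {3:r}
drop 5:u onto {4:u}
drop 6:u onto {5:u}
drop 7:q onto {1:q}
drop 8:u onto {6:u}
drop 9:u onto {8:u}
drop 10:q onto {7:q}
ground layer = {0:u, 1:q}
drop-orders for the pieces not yet dropped (sum over which currently-grounded one goes next):
  1 to go: {9} 1  {10} 1
  2 to go: {7,10} 1  {8,9} 1  {9,10} 2
  3 to go: {1,7,10} 1  {6,8,9} 1  {7,9,10} 3  {8,9,10} 3
  4 to go: {1,7,9,10} 4  {5,6,8,9} 1  {6,8,9,10} 4  {7,8,9,10} 6
  5 to go: {1,7,8,9,10} 10  {4,5,6,8,9} 1  {5,6,8,9,10} 5  {6,7,8,9,10} 10
  6 to go: {1,6,7,8,9,10} 20  {3,4,5,6,8,9} 1  {4,5,6,8,9,10} 6  {5,6,7,8,9,10} 15
  7 to go: {1,5,6,7,8,9,10} 35  {2,3,4,5,6,8,9} 1  {3,4,5,6,8,9,10} 7  {4,5,6,7,8,9,10} 21
  8 to go: {0,2,3,4,5,6,8,9} 1  {1,4,5,6,7,8,9,10} 56  {2,3,4,5,6,8,9,10} 8  {3,4,5,6,7,8,9,10} 28
  9 to go: {0,2,3,4,5,6,8,9,10} 9  {1,3,4,5,6,7,8,9,10} 84  {2,3,4,5,6,7,8,9,10} 36
  if 0:u drops first: 120 orders
  if 1:q drops first: 45 orders
heap linearizations: 165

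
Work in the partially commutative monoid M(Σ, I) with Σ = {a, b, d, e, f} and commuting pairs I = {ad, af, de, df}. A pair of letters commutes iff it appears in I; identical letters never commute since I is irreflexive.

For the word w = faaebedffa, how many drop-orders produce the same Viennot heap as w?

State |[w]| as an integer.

45

drop 0:f onto floor
drop 1:a onto floor
drop 2:a onto {1:a}
drop 3:e onto {0:f, 2:a}
drop 4:b onto {3:e}
drop 5:e onto {4:b}
drop 6:d onto {4:b}
drop 7:f onto {5:e}
drop 8:f onto {7:f}
drop 9:a onto {5:e}
ground layer = {0:f, 1:a}
drop-orders for the pieces not yet dropped (sum over which currently-grounded one goes next):
  1 to go: {6} 1  {8} 1  {9} 1
  2 to go: {6,8} 2  {6,9} 2  {7,8} 1  {8,9} 2
  3 to go: {6,7,8} 3  {6,8,9} 6  {7,8,9} 3
  4 to go: {5,7,8,9} 3  {6,7,8,9} 12
  5 to go: {5,6,7,8,9} 15
  6 to go: {4,5,6,7,8,9} 15
  7 to go: {3,4,5,6,7,8,9} 15
  8 to go: {0,3,4,5,6,7,8,9} 15  {2,3,4,5,6,7,8,9} 15
  if 0:f drops first: 15 orders
  if 1:a drops first: 30 orders
heap linearizations: 45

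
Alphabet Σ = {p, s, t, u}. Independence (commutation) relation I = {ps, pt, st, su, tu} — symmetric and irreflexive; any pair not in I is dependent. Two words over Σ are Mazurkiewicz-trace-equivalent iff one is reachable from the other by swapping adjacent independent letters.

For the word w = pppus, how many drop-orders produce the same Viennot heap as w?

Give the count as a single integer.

drop 0:p onto floor
drop 1:p onto {0:p}
drop 2:p onto {1:p}
drop 3:u onto {2:p}
drop 4:s onto floor
ground layer = {0:p, 4:s}
drop-orders for the pieces not yet dropped (sum over which currently-grounded one goes next):
  1 to go: {3} 1  {4} 1
  2 to go: {2,3} 1  {3,4} 2
  3 to go: {1,2,3} 1  {2,3,4} 3
  if 0:p drops first: 4 orders
  if 4:s drops first: 1 orders
heap linearizations: 5

5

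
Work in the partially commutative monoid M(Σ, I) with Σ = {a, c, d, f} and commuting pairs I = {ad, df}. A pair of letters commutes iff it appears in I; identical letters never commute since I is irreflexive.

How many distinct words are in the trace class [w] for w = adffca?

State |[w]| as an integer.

piece 0:a — minimal
piece 1:d — minimal
piece 2:f rests on {0:a}
piece 3:f rests on {2:f}
piece 4:c rests on {1:d, 3:f}
piece 5:a rests on {4:c}
minimal pieces: {0:a, 1:d}
ways to finish when only these pieces remain (= sum over removing one remaining piece with nothing left below it):
  1 left: {5}→1
  2 left: {4,5}→1
  3 left: {1,4,5}→1  {3,4,5}→1
  4 left: {1,3,4,5}→2  {2,3,4,5}→1
  placing 0:a first → 3 extensions
  placing 1:d first → 1 extensions
total linear extensions = 4

4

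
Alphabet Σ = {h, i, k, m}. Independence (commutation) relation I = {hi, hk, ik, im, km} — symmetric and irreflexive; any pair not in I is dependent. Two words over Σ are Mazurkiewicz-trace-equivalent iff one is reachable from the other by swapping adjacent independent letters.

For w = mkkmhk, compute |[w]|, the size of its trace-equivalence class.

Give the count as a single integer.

0(m) covers ∅
1(k) covers ∅
2(k) covers 1:k
3(m) covers 0:m
4(h) covers 3:m
5(k) covers 2:k
floor of heap: 0:m, 1:k
completions by unplaced set U, small U first (add the entries for U minus each lowest piece of U):
  |U|=1: {4}:1  {5}:1
  |U|=2: {2,5}:1  {3,4}:1  {4,5}:2
  |U|=3: {0,3,4}:1  {1,2,5}:1  {2,4,5}:3  {3,4,5}:3
  |U|=4: {0,3,4,5}:4  {1,2,4,5}:4  {2,3,4,5}:6
  start at 0(m): 10
  start at 1(k): 10
sum over floor = 20

20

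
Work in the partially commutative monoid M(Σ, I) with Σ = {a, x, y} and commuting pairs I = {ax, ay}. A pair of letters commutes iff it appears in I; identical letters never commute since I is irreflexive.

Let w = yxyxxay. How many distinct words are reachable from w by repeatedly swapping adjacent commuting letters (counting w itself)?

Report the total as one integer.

#0=y has no predecessor
#1=x depends on [0:y]
#2=y depends on [1:x]
#3=x depends on [2:y]
#4=x depends on [3:x]
#5=a has no predecessor
#6=y depends on [4:x]
sources: [0:y, 5:a]
N(rest) = Σ N(rest − s) over sources s of rest; N(one piece) = 1:
  size 1 → [5]=1  [6]=1
  size 2 → [4,6]=1  [5,6]=2
  size 3 → [3,4,6]=1  [4,5,6]=3
  size 4 → [2,3,4,6]=1  [3,4,5,6]=4
  size 5 → [1,2,3,4,6]=1  [2,3,4,5,6]=5
  first=0(y) contributes 6
  first=5(a) contributes 1
|[w]| = 7

7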